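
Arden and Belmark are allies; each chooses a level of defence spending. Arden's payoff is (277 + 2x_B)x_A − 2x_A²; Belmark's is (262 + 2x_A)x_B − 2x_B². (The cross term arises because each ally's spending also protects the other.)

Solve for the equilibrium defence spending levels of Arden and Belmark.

136, 133.5

Expanding Arden's payoff: 277x_A + 2x_Bx_A − 2x_A².
∂π/∂x_A = 277 + 2x_B − 4x_A = 0, so x_A = 69.25 + 0.5x_B.
Likewise for Belmark: x_B = 65.5 + 0.5x_A.
Substituting the second reaction function into the first: x_A = 69.25 + 0.5(65.5 + 0.5x_A), which gives 0.75x_A = 102 ⇒ x_A = 136.
Then x_B = 65.5 + 0.5·136 = 133.5.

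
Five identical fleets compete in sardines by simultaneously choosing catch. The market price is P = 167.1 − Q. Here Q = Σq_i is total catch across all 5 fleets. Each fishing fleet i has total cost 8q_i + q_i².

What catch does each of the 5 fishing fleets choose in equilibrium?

A representative fishing fleet's profit is π_i = q_i(167.1 − Q) − 8q_i − q_i², with Q = q_i + Σ_{j≠i} q_j.
First-order condition: 159.1 − 4q_i − Σ_{j≠i} q_j = 0.
In a symmetric equilibrium every fishing fleet chooses the same q, so Σ_{j≠i} q_j = 4q. The condition becomes 159.1 − 8q = 0, giving q = 159.1/8 = 19.8875.

19.8875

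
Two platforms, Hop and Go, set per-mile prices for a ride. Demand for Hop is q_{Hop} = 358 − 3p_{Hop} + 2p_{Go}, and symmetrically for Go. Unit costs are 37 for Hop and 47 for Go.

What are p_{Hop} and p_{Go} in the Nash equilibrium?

119.125, 122.875

Hop's profit: π = (p_{Hop} − 37)(358 − 3p_{Hop} + 2p_{Go}).
∂π/∂p_{Hop} = 469 − 6p_{Hop} + 2p_{Go} = 0 ⇒ p_{Hop} = 469/6 + (1/3)p_{Go}.
Similarly p_{Go} = 499/6 + (1/3)p_{Hop}.
Solving the two reaction functions simultaneously: (1 − (1/3)(1/3))p_{Hop} = 469/6 + (1/3)·(499/6), so (8/9)p_{Hop} = 953/9 and p_{Hop} = 119.125.
Then p_{Go} = 499/6 + (1/3)·119.125 = 122.875.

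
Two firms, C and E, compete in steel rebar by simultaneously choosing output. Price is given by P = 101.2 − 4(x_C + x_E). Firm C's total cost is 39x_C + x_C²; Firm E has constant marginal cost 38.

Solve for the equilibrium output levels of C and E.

Firm C's profit: π = x_C(101.2 − 4(x_C + x_E)) − 39x_C − x_C².
∂π/∂x_C = 62.2 − 10x_C − 4x_E = 0, so x_C = 6.22 − 0.4x_E.
For E: ∂π/∂x_E = 63.2 − 8x_E − 4x_C = 0 ⇒ x_E = 7.9 − 0.5x_C.
Solving the two reaction functions simultaneously: (1 − (−0.4)(−0.5))x_C = 6.22 − 0.4·7.9, so 0.8x_C = 3.06 and x_C = 3.825.
Then x_E = 7.9 − 0.5·3.825 = 5.9875.

3.825, 5.9875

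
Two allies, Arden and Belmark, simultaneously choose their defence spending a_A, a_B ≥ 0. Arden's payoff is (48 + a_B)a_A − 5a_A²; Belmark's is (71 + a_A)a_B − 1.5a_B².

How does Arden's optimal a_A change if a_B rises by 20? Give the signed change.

2

Expanding Arden's payoff: 48a_A + a_Ba_A − 5a_A².
∂π/∂a_A = 48 + a_B − 10a_A = 0, so a_A = 4.8 + 0.1a_B.
The reaction-function slope is 0.1, so a 20-unit rise in a_B moves a_A by 0.1 × 20 = 2. Arden's best response rises — the actions are strategic complements.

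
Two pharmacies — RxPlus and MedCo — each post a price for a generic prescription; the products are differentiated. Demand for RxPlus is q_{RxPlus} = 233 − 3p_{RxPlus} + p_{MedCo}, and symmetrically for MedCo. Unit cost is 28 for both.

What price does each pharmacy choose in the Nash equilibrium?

63.4

RxPlus's profit: π = (p_{RxPlus} − 28)(233 − 3p_{RxPlus} + p_{MedCo}).
∂π/∂p_{RxPlus} = 317 − 6p_{RxPlus} + p_{MedCo} = 0 ⇒ p_{RxPlus} = 317/6 + (1/6)p_{MedCo}.
The game is symmetric, so in equilibrium p_{MedCo} = p_{RxPlus}: the reaction function gives (5/6)p_{RxPlus} = 317/6, hence p_{RxPlus} = 63.4.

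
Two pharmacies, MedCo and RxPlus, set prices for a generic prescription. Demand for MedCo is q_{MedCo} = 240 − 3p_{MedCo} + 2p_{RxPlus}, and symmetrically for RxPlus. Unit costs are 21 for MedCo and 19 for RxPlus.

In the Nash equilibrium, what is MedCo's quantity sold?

MedCo's profit: π = (p_{MedCo} − 21)(240 − 3p_{MedCo} + 2p_{RxPlus}).
∂π/∂p_{MedCo} = 303 − 6p_{MedCo} + 2p_{RxPlus} = 0 ⇒ p_{MedCo} = 50.5 + (1/3)p_{RxPlus}.
Similarly p_{RxPlus} = 49.5 + (1/3)p_{MedCo}.
Solving the two reaction functions simultaneously: (1 − (1/3)(1/3))p_{MedCo} = 50.5 + (1/3)·49.5, so (8/9)p_{MedCo} = 67 and p_{MedCo} = 75.375.
Then p_{RxPlus} = 49.5 + (1/3)·75.375 = 74.625.
q_{MedCo} = 240 − 3·75.375 + 2·74.625 = 163.125.

163.125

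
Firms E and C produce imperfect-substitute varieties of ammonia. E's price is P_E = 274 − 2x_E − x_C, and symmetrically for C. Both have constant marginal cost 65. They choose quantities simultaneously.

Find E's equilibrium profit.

3494.48

Firm E's profit: π = x_E(274 − 2x_E − x_C) − 65x_E.
∂π/∂x_E = 209 − 4x_E − x_C = 0 ⇒ x_E = 52.25 − 0.25x_C.
By symmetry x_C = x_E; substituting into the reaction function, 1.25x_E = 52.25 and x_E = 41.8.
P_E = 274 − 2·41.8 − 41.8 = 148.6.
Profit = (148.6 − 65)·41.8 = 3494.48.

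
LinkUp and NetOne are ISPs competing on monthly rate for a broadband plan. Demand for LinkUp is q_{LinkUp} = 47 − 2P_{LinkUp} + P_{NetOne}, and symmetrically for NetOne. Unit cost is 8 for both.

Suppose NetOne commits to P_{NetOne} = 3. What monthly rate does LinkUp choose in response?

LinkUp's profit: π = (P_{LinkUp} − 8)(47 − 2P_{LinkUp} + P_{NetOne}).
∂π/∂P_{LinkUp} = 63 − 4P_{LinkUp} + P_{NetOne} = 0 ⇒ P_{LinkUp} = 15.75 + 0.25P_{NetOne}.
At P_{NetOne} = 3: P_{LinkUp} = 15.75 + 0.25·3 = 16.5.

16.5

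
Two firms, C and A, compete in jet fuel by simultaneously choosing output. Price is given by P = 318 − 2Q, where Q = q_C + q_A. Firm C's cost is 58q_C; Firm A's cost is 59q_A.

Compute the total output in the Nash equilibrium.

86.5

Firm C's profit: π = q_C(318 − 2(q_C + q_A)) − 58q_C.
∂π/∂q_C = 260 − 4q_C − 2q_A = 0, so q_C = 65 − 0.5q_A.
By the same steps for A: q_A = 64.75 − 0.5q_C.
Substituting the second reaction function into the first: q_C = 65 − 0.5(64.75 − 0.5q_C), which gives 0.75q_C = 32.625 ⇒ q_C = 43.5.
Then q_A = 64.75 − 0.5·43.5 = 43.
Total output: 43.5 + 43 = 86.5.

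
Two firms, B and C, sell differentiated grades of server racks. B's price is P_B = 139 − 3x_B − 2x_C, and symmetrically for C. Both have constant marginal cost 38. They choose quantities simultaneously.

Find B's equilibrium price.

75.875

Firm B's profit: π = x_B(139 − 3x_B − 2x_C) − 38x_B.
∂π/∂x_B = 101 − 6x_B − 2x_C = 0 ⇒ x_B = 101/6 − (1/3)x_C.
By symmetry x_C = x_B; substituting into the reaction function, (4/3)x_B = 101/6 and x_B = 12.625.
P_B = 139 − 3·12.625 − 2·12.625 = 75.875.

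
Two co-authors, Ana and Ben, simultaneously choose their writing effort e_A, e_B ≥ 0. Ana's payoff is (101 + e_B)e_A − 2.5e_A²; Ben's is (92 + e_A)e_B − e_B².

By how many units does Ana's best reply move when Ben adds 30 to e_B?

Expanding Ana's payoff: 101e_A + e_Be_A − 2.5e_A².
∂π/∂e_A = 101 + e_B − 5e_A = 0, so e_A = 20.2 + 0.2e_B.
The reaction-function slope is 0.2, so a 30-unit rise in e_B moves e_A by 0.2 × 30 = 6. Ana's best response rises — the actions are strategic complements.

6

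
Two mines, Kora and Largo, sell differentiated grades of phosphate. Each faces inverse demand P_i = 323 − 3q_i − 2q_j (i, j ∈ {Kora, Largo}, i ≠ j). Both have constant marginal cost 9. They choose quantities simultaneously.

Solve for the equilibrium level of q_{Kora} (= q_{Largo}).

Mine Kora's profit: π = q_{Kora}(323 − 3q_{Kora} − 2q_{Largo}) − 9q_{Kora}.
∂π/∂q_{Kora} = 314 − 6q_{Kora} − 2q_{Largo} = 0 ⇒ q_{Kora} = 157/3 − (1/3)q_{Largo}.
The game is symmetric, so in equilibrium q_{Largo} = q_{Kora}: the reaction function gives (4/3)q_{Kora} = 157/3, hence q_{Kora} = 39.25.

39.25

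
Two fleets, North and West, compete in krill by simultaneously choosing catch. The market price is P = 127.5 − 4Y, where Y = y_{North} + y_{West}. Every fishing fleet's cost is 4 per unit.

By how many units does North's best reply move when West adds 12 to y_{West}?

Fishing fleet North's profit: π = y_{North}(127.5 − 4(y_{North} + y_{West})) − 4y_{North}.
∂π/∂y_{North} = 123.5 − 8y_{North} − 4y_{West} = 0, so y_{North} = 15.4375 − 0.5y_{West}.
The reaction-function slope is −0.5, so a 12-unit rise in y_{West} moves y_{North} by −0.5 × 12 = −6. North's best response falls — the actions are strategic substitutes.

-6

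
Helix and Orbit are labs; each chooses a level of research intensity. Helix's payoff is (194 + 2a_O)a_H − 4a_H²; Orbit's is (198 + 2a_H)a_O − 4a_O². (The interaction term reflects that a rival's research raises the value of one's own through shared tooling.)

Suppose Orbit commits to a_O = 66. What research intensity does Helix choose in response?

40.75

Expanding Helix's payoff: 194a_H + 2a_Oa_H − 4a_H².
∂π/∂a_H = 194 + 2a_O − 8a_H = 0, so a_H = 24.25 + 0.25a_O.
At a_O = 66: a_H = 24.25 + 0.25·66 = 40.75.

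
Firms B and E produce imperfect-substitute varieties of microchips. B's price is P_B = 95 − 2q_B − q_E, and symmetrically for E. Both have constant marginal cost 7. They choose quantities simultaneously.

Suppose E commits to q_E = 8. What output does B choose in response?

20

Firm B's profit: π = q_B(95 − 2q_B − q_E) − 7q_B.
∂π/∂q_B = 88 − 4q_B − q_E = 0 ⇒ q_B = 22 − 0.25q_E.
At q_E = 8: q_B = 22 − 0.25·8 = 20.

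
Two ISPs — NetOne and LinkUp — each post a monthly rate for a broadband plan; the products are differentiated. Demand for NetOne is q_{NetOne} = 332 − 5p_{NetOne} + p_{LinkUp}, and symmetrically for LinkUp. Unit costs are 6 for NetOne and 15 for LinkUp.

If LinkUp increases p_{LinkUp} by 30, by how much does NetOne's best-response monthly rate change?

NetOne's profit: π = (p_{NetOne} − 6)(332 − 5p_{NetOne} + p_{LinkUp}).
∂π/∂p_{NetOne} = 362 − 10p_{NetOne} + p_{LinkUp} = 0 ⇒ p_{NetOne} = 36.2 + 0.1p_{LinkUp}.
The reaction-function slope is 0.1, so a 30-unit rise in p_{LinkUp} moves p_{NetOne} by 0.1 × 30 = 3. NetOne's best response rises — the actions are strategic complements.

3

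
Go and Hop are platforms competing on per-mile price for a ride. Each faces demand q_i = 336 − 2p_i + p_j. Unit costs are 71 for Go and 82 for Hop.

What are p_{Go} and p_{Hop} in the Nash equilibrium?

160.8, 165.2

Go's profit: π = (p_{Go} − 71)(336 − 2p_{Go} + p_{Hop}).
∂π/∂p_{Go} = 478 − 4p_{Go} + p_{Hop} = 0 ⇒ p_{Go} = 119.5 + 0.25p_{Hop}.
Similarly p_{Hop} = 125 + 0.25p_{Go}.
Solving the two reaction functions simultaneously: (1 − (0.25)(0.25))p_{Go} = 119.5 + 0.25·125, so 0.9375p_{Go} = 150.75 and p_{Go} = 160.8.
Then p_{Hop} = 125 + 0.25·160.8 = 165.2.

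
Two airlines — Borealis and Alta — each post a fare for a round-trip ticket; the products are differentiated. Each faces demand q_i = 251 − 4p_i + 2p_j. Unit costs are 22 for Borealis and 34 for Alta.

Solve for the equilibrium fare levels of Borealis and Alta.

58.1, 62.9

Borealis's profit: π = (p_{Borealis} − 22)(251 − 4p_{Borealis} + 2p_{Alta}).
∂π/∂p_{Borealis} = 339 − 8p_{Borealis} + 2p_{Alta} = 0 ⇒ p_{Borealis} = 42.375 + 0.25p_{Alta}.
Similarly p_{Alta} = 48.375 + 0.25p_{Borealis}.
Substituting the second reaction function into the first: p_{Borealis} = 42.375 + 0.25(48.375 + 0.25p_{Borealis}), which gives 0.9375p_{Borealis} = 1743/32 ⇒ p_{Borealis} = 58.1.
Then p_{Alta} = 48.375 + 0.25·58.1 = 62.9.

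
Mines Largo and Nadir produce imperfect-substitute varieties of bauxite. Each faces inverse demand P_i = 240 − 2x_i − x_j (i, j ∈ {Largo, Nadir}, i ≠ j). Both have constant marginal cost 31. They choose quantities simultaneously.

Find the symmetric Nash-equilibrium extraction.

41.8

Mine Largo's profit: π = x_{Largo}(240 − 2x_{Largo} − x_{Nadir}) − 31x_{Largo}.
∂π/∂x_{Largo} = 209 − 4x_{Largo} − x_{Nadir} = 0 ⇒ x_{Largo} = 52.25 − 0.25x_{Nadir}.
Setting x_{Largo} = x_{Nadir} in the reaction function: x_{Largo} = 52.25 − 0.25x_{Largo}, so x_{Largo} = 52.25 / 1.25 = 41.8.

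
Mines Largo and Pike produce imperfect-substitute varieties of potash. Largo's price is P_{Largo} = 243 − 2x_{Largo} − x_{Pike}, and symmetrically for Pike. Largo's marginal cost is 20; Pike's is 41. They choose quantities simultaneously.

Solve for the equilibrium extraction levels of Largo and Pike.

Mine Largo's profit: π = x_{Largo}(243 − 2x_{Largo} − x_{Pike}) − 20x_{Largo}.
∂π/∂x_{Largo} = 223 − 4x_{Largo} − x_{Pike} = 0 ⇒ x_{Largo} = 55.75 − 0.25x_{Pike}.
Similarly x_{Pike} = 50.5 − 0.25x_{Largo}.
Plugging x_{Pike} into Largo's best response: x_{Largo} = 55.75 − 0.25(50.5 − 0.25x_{Largo}) ⇒ 0.9375x_{Largo} = 43.125, so x_{Largo} = 46.
Then x_{Pike} = 50.5 − 0.25·46 = 39.

46, 39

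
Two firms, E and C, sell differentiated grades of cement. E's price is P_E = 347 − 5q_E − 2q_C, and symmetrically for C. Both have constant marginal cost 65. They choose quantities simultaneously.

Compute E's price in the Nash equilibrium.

182.5

Firm E's profit: π = q_E(347 − 5q_E − 2q_C) − 65q_E.
∂π/∂q_E = 282 − 10q_E − 2q_C = 0 ⇒ q_E = 28.2 − 0.2q_C.
By symmetry q_C = q_E; substituting into the reaction function, 1.2q_E = 28.2 and q_E = 23.5.
P_E = 347 − 5·23.5 − 2·23.5 = 182.5.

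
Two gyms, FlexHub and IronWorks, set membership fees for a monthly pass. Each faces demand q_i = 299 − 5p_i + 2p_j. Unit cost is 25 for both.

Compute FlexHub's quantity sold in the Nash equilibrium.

140

FlexHub's profit: π = (p_{FlexHub} − 25)(299 − 5p_{FlexHub} + 2p_{IronWorks}).
∂π/∂p_{FlexHub} = 424 − 10p_{FlexHub} + 2p_{IronWorks} = 0 ⇒ p_{FlexHub} = 42.4 + 0.2p_{IronWorks}.
Setting p_{FlexHub} = p_{IronWorks} in the reaction function: p_{FlexHub} = 42.4 + 0.2p_{FlexHub}, so p_{FlexHub} = 42.4 / 0.8 = 53.
q_{FlexHub} = 299 − 5·53 + 2·53 = 140.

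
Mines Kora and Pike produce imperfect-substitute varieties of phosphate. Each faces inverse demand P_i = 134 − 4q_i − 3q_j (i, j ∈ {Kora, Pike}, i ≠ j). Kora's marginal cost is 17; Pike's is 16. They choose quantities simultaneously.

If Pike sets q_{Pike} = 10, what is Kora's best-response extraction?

10.875

Mine Kora's profit: π = q_{Kora}(134 − 4q_{Kora} − 3q_{Pike}) − 17q_{Kora}.
∂π/∂q_{Kora} = 117 − 8q_{Kora} − 3q_{Pike} = 0 ⇒ q_{Kora} = 14.625 − 0.375q_{Pike}.
At q_{Pike} = 10: q_{Kora} = 14.625 − 0.375·10 = 10.875.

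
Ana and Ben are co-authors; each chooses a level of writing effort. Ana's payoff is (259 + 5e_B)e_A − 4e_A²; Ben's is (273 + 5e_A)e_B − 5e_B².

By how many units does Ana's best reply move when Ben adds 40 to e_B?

25

Expanding Ana's payoff: 259e_A + 5e_Be_A − 4e_A².
∂π/∂e_A = 259 + 5e_B − 8e_A = 0, so e_A = 32.375 + 0.625e_B.
The reaction-function slope is 0.625, so a 40-unit rise in e_B moves e_A by 0.625 × 40 = 25. Ana's best response rises — the actions are strategic complements.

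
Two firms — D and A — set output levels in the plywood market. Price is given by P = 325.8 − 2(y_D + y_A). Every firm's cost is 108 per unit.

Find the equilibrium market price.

180.6

Firm D's profit: π = y_D(325.8 − 2(y_D + y_A)) − 108y_D.
∂π/∂y_D = 217.8 − 4y_D − 2y_A = 0, so y_D = 54.45 − 0.5y_A.
The game is symmetric, so in equilibrium y_A = y_D: the reaction function gives 1.5y_D = 54.45, hence y_D = 36.3.
Equilibrium price: P = 325.8 − 2·72.6 = 180.6.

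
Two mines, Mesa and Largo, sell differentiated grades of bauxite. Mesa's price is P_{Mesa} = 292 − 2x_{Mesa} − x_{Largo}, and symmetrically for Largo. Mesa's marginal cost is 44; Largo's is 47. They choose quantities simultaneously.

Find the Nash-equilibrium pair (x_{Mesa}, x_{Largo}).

Mine Mesa's profit: π = x_{Mesa}(292 − 2x_{Mesa} − x_{Largo}) − 44x_{Mesa}.
∂π/∂x_{Mesa} = 248 − 4x_{Mesa} − x_{Largo} = 0 ⇒ x_{Mesa} = 62 − 0.25x_{Largo}.
Similarly x_{Largo} = 61.25 − 0.25x_{Mesa}.
Substituting the second reaction function into the first: x_{Mesa} = 62 − 0.25(61.25 − 0.25x_{Mesa}), which gives 0.9375x_{Mesa} = 46.6875 ⇒ x_{Mesa} = 49.8.
Then x_{Largo} = 61.25 − 0.25·49.8 = 48.8.

49.8, 48.8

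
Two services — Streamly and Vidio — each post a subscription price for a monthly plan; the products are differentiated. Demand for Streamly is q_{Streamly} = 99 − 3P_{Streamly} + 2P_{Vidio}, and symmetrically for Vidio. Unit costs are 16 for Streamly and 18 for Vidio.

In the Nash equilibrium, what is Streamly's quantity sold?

Streamly's profit: π = (P_{Streamly} − 16)(99 − 3P_{Streamly} + 2P_{Vidio}).
∂π/∂P_{Streamly} = 147 − 6P_{Streamly} + 2P_{Vidio} = 0 ⇒ P_{Streamly} = 24.5 + (1/3)P_{Vidio}.
Similarly P_{Vidio} = 25.5 + (1/3)P_{Streamly}.
Plugging P_{Vidio} into Streamly's best response: P_{Streamly} = 24.5 + (1/3)(25.5 + (1/3)P_{Streamly}) ⇒ (8/9)P_{Streamly} = 33, so P_{Streamly} = 37.125.
Then P_{Vidio} = 25.5 + (1/3)·37.125 = 37.875.
q_{Streamly} = 99 − 3·37.125 + 2·37.875 = 63.375.

63.375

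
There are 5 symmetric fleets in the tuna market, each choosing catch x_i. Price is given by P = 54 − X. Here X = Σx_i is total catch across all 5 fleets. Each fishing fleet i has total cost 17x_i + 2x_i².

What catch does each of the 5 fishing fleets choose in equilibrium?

3.7

A representative fishing fleet's profit is π_i = x_i(54 − X) − 17x_i − 2x_i², with X = x_i + Σ_{j≠i} x_j.
First-order condition: 37 − 6x_i − Σ_{j≠i} x_j = 0.
With identical fishing fleets, set every x_j = x: then 37 − 6x − 4x = 0, i.e. x = 37/10 = 3.7.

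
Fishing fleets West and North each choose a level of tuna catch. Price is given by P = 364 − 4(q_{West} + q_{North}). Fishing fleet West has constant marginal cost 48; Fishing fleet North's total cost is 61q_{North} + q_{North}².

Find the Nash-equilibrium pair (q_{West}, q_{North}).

30.4375, 18.125

Fishing fleet West's profit: π = q_{West}(364 − 4(q_{West} + q_{North})) − 48q_{West}.
∂π/∂q_{West} = 316 − 8q_{West} − 4q_{North} = 0, so q_{West} = 39.5 − 0.5q_{North}.
For North: ∂π/∂q_{North} = 303 − 10q_{North} − 4q_{West} = 0 ⇒ q_{North} = 30.3 − 0.4q_{West}.
Plugging q_{North} into West's best response: q_{West} = 39.5 − 0.5(30.3 − 0.4q_{West}) ⇒ 0.8q_{West} = 24.35, so q_{West} = 30.4375.
Then q_{North} = 30.3 − 0.4·30.4375 = 18.125.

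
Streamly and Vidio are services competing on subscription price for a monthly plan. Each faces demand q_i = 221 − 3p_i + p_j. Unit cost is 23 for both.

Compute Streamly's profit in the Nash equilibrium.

Streamly's profit: π = (p_{Streamly} − 23)(221 − 3p_{Streamly} + p_{Vidio}).
∂π/∂p_{Streamly} = 290 − 6p_{Streamly} + p_{Vidio} = 0 ⇒ p_{Streamly} = 145/3 + (1/6)p_{Vidio}.
By symmetry p_{Vidio} = p_{Streamly}; substituting into the reaction function, (5/6)p_{Streamly} = 145/3 and p_{Streamly} = 58.
q_{Streamly} = 221 − 3·58 + 58 = 105.
Profit = (58 − 23)·105 = 3675.

3675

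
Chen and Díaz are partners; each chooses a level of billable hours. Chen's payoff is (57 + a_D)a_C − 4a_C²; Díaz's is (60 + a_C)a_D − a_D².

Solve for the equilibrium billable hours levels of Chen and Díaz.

11.6, 35.8

Expanding Chen's payoff: 57a_C + a_Da_C − 4a_C².
∂π/∂a_C = 57 + a_D − 8a_C = 0, so a_C = 7.125 + 0.125a_D.
Likewise for Díaz: a_D = 30 + 0.5a_C.
Solving the two reaction functions simultaneously: (1 − (0.125)(0.5))a_C = 7.125 + 0.125·30, so 0.9375a_C = 10.875 and a_C = 11.6.
Then a_D = 30 + 0.5·11.6 = 35.8.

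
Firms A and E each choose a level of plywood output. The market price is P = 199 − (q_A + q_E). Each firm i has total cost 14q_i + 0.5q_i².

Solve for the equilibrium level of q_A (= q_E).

Firm A's profit: π = q_A(199 − (q_A + q_E)) − 14q_A − 0.5q_A².
∂π/∂q_A = 185 − 3q_A − q_E = 0, so q_A = 185/3 − (1/3)q_E.
Setting q_A = q_E in the reaction function: q_A = 185/3 − (1/3)q_A, so q_A = (185/3) / (4/3) = 46.25.

46.25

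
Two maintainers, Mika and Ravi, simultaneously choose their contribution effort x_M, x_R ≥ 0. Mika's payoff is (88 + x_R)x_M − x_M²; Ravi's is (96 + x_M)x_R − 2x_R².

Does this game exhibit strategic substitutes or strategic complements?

strategic complements

Expanding Mika's payoff: 88x_M + x_Rx_M − x_M².
∂π/∂x_M = 88 + x_R − 2x_M = 0, so x_M = 44 + 0.5x_R.
The best-response slope dx_M/dx_R = 0.5 > 0: the reaction function is upward-sloping, so the choices are strategic complements.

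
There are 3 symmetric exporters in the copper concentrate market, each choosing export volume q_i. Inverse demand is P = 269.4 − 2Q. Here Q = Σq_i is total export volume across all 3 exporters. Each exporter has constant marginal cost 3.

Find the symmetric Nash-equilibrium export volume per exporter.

33.3

A representative exporter's profit is π_i = q_i(269.4 − 2Q) − 3q_i, with Q = q_i + Σ_{j≠i} q_j.
First-order condition: 266.4 − 4q_i − 2Σ_{j≠i} q_j = 0.
Imposing symmetry (q_j = q for all j) turns Σ_{j≠i} q_j into 2q, so 266.4 = 8q and q = 33.3.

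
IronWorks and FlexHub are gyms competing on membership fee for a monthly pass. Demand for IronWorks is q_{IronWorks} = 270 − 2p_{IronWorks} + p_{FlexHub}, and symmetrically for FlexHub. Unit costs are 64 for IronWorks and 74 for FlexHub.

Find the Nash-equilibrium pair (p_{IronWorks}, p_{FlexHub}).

134, 138

IronWorks's profit: π = (p_{IronWorks} − 64)(270 − 2p_{IronWorks} + p_{FlexHub}).
∂π/∂p_{IronWorks} = 398 − 4p_{IronWorks} + p_{FlexHub} = 0 ⇒ p_{IronWorks} = 99.5 + 0.25p_{FlexHub}.
Similarly p_{FlexHub} = 104.5 + 0.25p_{IronWorks}.
Plugging p_{FlexHub} into IronWorks's best response: p_{IronWorks} = 99.5 + 0.25(104.5 + 0.25p_{IronWorks}) ⇒ 0.9375p_{IronWorks} = 125.625, so p_{IronWorks} = 134.
Then p_{FlexHub} = 104.5 + 0.25·134 = 138.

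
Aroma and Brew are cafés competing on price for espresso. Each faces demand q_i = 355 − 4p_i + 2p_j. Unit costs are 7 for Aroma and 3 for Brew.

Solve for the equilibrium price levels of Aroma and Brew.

63.3, 61.7

Aroma's profit: π = (p_{Aroma} − 7)(355 − 4p_{Aroma} + 2p_{Brew}).
∂π/∂p_{Aroma} = 383 − 8p_{Aroma} + 2p_{Brew} = 0 ⇒ p_{Aroma} = 47.875 + 0.25p_{Brew}.
Similarly p_{Brew} = 45.875 + 0.25p_{Aroma}.
Solving the two reaction functions simultaneously: (1 − (0.25)(0.25))p_{Aroma} = 47.875 + 0.25·45.875, so 0.9375p_{Aroma} = 1899/32 and p_{Aroma} = 63.3.
Then p_{Brew} = 45.875 + 0.25·63.3 = 61.7.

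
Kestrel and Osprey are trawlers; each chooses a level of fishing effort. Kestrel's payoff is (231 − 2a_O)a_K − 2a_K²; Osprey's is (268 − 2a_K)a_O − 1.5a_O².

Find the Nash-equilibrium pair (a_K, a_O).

Expanding Kestrel's payoff: 231a_K − 2a_Oa_K − 2a_K².
∂π/∂a_K = 231 − 2a_O − 4a_K = 0, so a_K = 57.75 − 0.5a_O.
Likewise for Osprey: a_O = 268/3 − (2/3)a_K.
Plugging a_O into Kestrel's best response: a_K = 57.75 − 0.5(268/3 − (2/3)a_K) ⇒ (2/3)a_K = 157/12, so a_K = 19.625.
Then a_O = 268/3 − (2/3)·19.625 = 76.25.

19.625, 76.25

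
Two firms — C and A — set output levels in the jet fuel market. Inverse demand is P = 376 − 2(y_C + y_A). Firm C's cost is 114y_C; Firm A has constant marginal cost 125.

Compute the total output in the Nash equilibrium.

Firm C's profit: π = y_C(376 − 2(y_C + y_A)) − 114y_C.
∂π/∂y_C = 262 − 4y_C − 2y_A = 0, so y_C = 65.5 − 0.5y_A.
By the same steps for A: y_A = 62.75 − 0.5y_C.
Solving the two reaction functions simultaneously: (1 − (−0.5)(−0.5))y_C = 65.5 − 0.5·62.75, so 0.75y_C = 34.125 and y_C = 45.5.
Then y_A = 62.75 − 0.5·45.5 = 40.
Total output: 45.5 + 40 = 85.5.

85.5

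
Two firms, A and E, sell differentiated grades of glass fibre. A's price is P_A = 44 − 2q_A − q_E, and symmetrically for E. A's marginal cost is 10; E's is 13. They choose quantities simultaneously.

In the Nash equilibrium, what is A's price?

24

Firm A's profit: π = q_A(44 − 2q_A − q_E) − 10q_A.
∂π/∂q_A = 34 − 4q_A − q_E = 0 ⇒ q_A = 8.5 − 0.25q_E.
Similarly q_E = 7.75 − 0.25q_A.
Substituting the second reaction function into the first: q_A = 8.5 − 0.25(7.75 − 0.25q_A), which gives 0.9375q_A = 6.5625 ⇒ q_A = 7.
Then q_E = 7.75 − 0.25·7 = 6.
P_A = 44 − 2·7 − 6 = 24.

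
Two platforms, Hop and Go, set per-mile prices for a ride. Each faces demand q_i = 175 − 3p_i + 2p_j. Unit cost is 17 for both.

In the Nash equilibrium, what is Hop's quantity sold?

Hop's profit: π = (p_{Hop} − 17)(175 − 3p_{Hop} + 2p_{Go}).
∂π/∂p_{Hop} = 226 − 6p_{Hop} + 2p_{Go} = 0 ⇒ p_{Hop} = 113/3 + (1/3)p_{Go}.
The game is symmetric, so in equilibrium p_{Go} = p_{Hop}: the reaction function gives (2/3)p_{Hop} = 113/3, hence p_{Hop} = 56.5.
q_{Hop} = 175 − 3·56.5 + 2·56.5 = 118.5.

118.5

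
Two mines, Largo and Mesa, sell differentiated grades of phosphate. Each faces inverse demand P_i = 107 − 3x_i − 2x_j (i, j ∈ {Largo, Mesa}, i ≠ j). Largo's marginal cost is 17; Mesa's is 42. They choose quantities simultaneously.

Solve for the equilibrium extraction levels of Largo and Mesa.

Mine Largo's profit: π = x_{Largo}(107 − 3x_{Largo} − 2x_{Mesa}) − 17x_{Largo}.
∂π/∂x_{Largo} = 90 − 6x_{Largo} − 2x_{Mesa} = 0 ⇒ x_{Largo} = 15 − (1/3)x_{Mesa}.
Similarly x_{Mesa} = 65/6 − (1/3)x_{Largo}.
Substituting the second reaction function into the first: x_{Largo} = 15 − (1/3)(65/6 − (1/3)x_{Largo}), which gives (8/9)x_{Largo} = 205/18 ⇒ x_{Largo} = 12.8125.
Then x_{Mesa} = 65/6 − (1/3)·12.8125 = 6.5625.

12.8125, 6.5625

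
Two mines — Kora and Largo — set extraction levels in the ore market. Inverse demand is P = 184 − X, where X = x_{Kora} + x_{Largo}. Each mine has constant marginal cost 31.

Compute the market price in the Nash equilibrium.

Mine Kora's profit: π = x_{Kora}(184 − (x_{Kora} + x_{Largo})) − 31x_{Kora}.
∂π/∂x_{Kora} = 153 − 2x_{Kora} − x_{Largo} = 0, so x_{Kora} = 76.5 − 0.5x_{Largo}.
Setting x_{Kora} = x_{Largo} in the reaction function: x_{Kora} = 76.5 − 0.5x_{Kora}, so x_{Kora} = 76.5 / 1.5 = 51.
Equilibrium price: P = 184 − 102 = 82.

82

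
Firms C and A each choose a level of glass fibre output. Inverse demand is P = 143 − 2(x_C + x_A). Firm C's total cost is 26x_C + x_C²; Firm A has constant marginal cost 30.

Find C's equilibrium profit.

Firm C's profit: π = x_C(143 − 2(x_C + x_A)) − 26x_C − x_C².
∂π/∂x_C = 117 − 6x_C − 2x_A = 0, so x_C = 19.5 − (1/3)x_A.
For A: ∂π/∂x_A = 113 − 4x_A − 2x_C = 0 ⇒ x_A = 28.25 − 0.5x_C.
Solving the two reaction functions simultaneously: (1 − (−1/3)(−0.5))x_C = 19.5 − (1/3)·28.25, so (5/6)x_C = 121/12 and x_C = 12.1.
Then x_A = 28.25 − 0.5·12.1 = 22.2.
Price P = 143 − 2·34.3 = 74.4.
C's profit: (74.4 − 26)·12.1 − (12.1)² = 439.23.

439.23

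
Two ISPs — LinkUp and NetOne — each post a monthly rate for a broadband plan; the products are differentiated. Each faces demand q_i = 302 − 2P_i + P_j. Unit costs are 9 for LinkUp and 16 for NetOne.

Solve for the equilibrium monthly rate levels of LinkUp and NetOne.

107.6, 110.4

LinkUp's profit: π = (P_{LinkUp} − 9)(302 − 2P_{LinkUp} + P_{NetOne}).
∂π/∂P_{LinkUp} = 320 − 4P_{LinkUp} + P_{NetOne} = 0 ⇒ P_{LinkUp} = 80 + 0.25P_{NetOne}.
Similarly P_{NetOne} = 83.5 + 0.25P_{LinkUp}.
Substituting the second reaction function into the first: P_{LinkUp} = 80 + 0.25(83.5 + 0.25P_{LinkUp}), which gives 0.9375P_{LinkUp} = 100.875 ⇒ P_{LinkUp} = 107.6.
Then P_{NetOne} = 83.5 + 0.25·107.6 = 110.4.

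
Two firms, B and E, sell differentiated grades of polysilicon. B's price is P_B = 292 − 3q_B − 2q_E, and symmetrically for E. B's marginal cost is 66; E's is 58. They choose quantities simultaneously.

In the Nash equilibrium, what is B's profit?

Firm B's profit: π = q_B(292 − 3q_B − 2q_E) − 66q_B.
∂π/∂q_B = 226 − 6q_B − 2q_E = 0 ⇒ q_B = 113/3 − (1/3)q_E.
Similarly q_E = 39 − (1/3)q_B.
Substituting the second reaction function into the first: q_B = 113/3 − (1/3)(39 − (1/3)q_B), which gives (8/9)q_B = 74/3 ⇒ q_B = 27.75.
Then q_E = 39 − (1/3)·27.75 = 29.75.
P_B = 292 − 3·27.75 − 2·29.75 = 149.25.
Profit = (149.25 − 66)·27.75 = 2310.1875.

2310.1875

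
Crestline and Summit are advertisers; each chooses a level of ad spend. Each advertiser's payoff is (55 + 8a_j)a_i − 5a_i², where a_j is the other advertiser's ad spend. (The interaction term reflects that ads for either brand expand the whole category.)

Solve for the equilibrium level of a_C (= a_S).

Crestline's payoff is (55 + 8a_S)a_C − 5a_C².
∂π/∂a_C = 55 + 8a_S − 10a_C = 0, so a_C = 5.5 + 0.8a_S.
By symmetry a_S = a_C; substituting into the reaction function, 0.2a_C = 5.5 and a_C = 27.5.

27.5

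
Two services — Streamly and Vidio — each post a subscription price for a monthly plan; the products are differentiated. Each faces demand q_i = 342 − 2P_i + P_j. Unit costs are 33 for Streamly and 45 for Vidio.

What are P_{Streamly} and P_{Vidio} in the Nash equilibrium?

137.6, 142.4

Streamly's profit: π = (P_{Streamly} − 33)(342 − 2P_{Streamly} + P_{Vidio}).
∂π/∂P_{Streamly} = 408 − 4P_{Streamly} + P_{Vidio} = 0 ⇒ P_{Streamly} = 102 + 0.25P_{Vidio}.
Similarly P_{Vidio} = 108 + 0.25P_{Streamly}.
Solving the two reaction functions simultaneously: (1 − (0.25)(0.25))P_{Streamly} = 102 + 0.25·108, so 0.9375P_{Streamly} = 129 and P_{Streamly} = 137.6.
Then P_{Vidio} = 108 + 0.25·137.6 = 142.4.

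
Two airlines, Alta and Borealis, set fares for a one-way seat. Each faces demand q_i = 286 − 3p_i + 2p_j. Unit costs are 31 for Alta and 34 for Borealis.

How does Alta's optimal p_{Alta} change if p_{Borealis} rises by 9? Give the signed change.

Alta's profit: π = (p_{Alta} − 31)(286 − 3p_{Alta} + 2p_{Borealis}).
∂π/∂p_{Alta} = 379 − 6p_{Alta} + 2p_{Borealis} = 0 ⇒ p_{Alta} = 379/6 + (1/3)p_{Borealis}.
The reaction-function slope is 1/3, so a 9-unit rise in p_{Borealis} moves p_{Alta} by 1/3 × 9 = 3. Alta's best response rises — the actions are strategic complements.

3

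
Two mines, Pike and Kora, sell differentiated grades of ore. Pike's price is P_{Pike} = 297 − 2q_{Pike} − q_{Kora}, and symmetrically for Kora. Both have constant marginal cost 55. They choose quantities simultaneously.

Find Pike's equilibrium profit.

Mine Pike's profit: π = q_{Pike}(297 − 2q_{Pike} − q_{Kora}) − 55q_{Pike}.
∂π/∂q_{Pike} = 242 − 4q_{Pike} − q_{Kora} = 0 ⇒ q_{Pike} = 60.5 − 0.25q_{Kora}.
By symmetry q_{Kora} = q_{Pike}; substituting into the reaction function, 1.25q_{Pike} = 60.5 and q_{Pike} = 48.4.
P_{Pike} = 297 − 2·48.4 − 48.4 = 151.8.
Profit = (151.8 − 55)·48.4 = 4685.12.

4685.12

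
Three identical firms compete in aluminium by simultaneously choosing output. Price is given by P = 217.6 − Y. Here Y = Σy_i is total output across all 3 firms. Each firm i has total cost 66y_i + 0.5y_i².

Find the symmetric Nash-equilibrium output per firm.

A representative firm's profit is π_i = y_i(217.6 − Y) − 66y_i − 0.5y_i², with Y = y_i + Σ_{j≠i} y_j.
First-order condition: 151.6 − 3y_i − Σ_{j≠i} y_j = 0.
Imposing symmetry (y_j = y for all j) turns Σ_{j≠i} y_j into 2y, so 151.6 = 5y and y = 30.32.

30.32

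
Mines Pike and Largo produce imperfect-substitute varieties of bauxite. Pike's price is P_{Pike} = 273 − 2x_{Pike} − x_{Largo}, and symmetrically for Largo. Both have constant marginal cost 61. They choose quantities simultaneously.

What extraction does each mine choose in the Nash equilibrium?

Mine Pike's profit: π = x_{Pike}(273 − 2x_{Pike} − x_{Largo}) − 61x_{Pike}.
∂π/∂x_{Pike} = 212 − 4x_{Pike} − x_{Largo} = 0 ⇒ x_{Pike} = 53 − 0.25x_{Largo}.
By symmetry x_{Largo} = x_{Pike}; substituting into the reaction function, 1.25x_{Pike} = 53 and x_{Pike} = 42.4.

42.4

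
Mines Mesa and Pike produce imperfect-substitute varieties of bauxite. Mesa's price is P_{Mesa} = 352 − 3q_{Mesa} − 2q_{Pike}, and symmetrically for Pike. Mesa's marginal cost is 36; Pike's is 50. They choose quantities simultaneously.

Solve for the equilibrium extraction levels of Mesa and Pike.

Mine Mesa's profit: π = q_{Mesa}(352 − 3q_{Mesa} − 2q_{Pike}) − 36q_{Mesa}.
∂π/∂q_{Mesa} = 316 − 6q_{Mesa} − 2q_{Pike} = 0 ⇒ q_{Mesa} = 158/3 − (1/3)q_{Pike}.
Similarly q_{Pike} = 151/3 − (1/3)q_{Mesa}.
Plugging q_{Pike} into Mesa's best response: q_{Mesa} = 158/3 − (1/3)(151/3 − (1/3)q_{Mesa}) ⇒ (8/9)q_{Mesa} = 323/9, so q_{Mesa} = 40.375.
Then q_{Pike} = 151/3 − (1/3)·40.375 = 36.875.

40.375, 36.875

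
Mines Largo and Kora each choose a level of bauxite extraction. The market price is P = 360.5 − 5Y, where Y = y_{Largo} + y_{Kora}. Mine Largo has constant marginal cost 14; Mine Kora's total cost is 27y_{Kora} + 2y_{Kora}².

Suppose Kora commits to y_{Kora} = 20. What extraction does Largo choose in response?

Mine Largo's profit: π = y_{Largo}(360.5 − 5(y_{Largo} + y_{Kora})) − 14y_{Largo}.
∂π/∂y_{Largo} = 346.5 − 10y_{Largo} − 5y_{Kora} = 0, so y_{Largo} = 34.65 − 0.5y_{Kora}.
At y_{Kora} = 20: y_{Largo} = 34.65 − 0.5·20 = 24.65.

24.65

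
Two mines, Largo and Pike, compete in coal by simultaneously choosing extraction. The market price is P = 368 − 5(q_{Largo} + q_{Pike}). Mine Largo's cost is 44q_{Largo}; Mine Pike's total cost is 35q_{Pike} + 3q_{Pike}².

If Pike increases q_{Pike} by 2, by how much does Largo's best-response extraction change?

-1

Mine Largo's profit: π = q_{Largo}(368 − 5(q_{Largo} + q_{Pike})) − 44q_{Largo}.
∂π/∂q_{Largo} = 324 − 10q_{Largo} − 5q_{Pike} = 0, so q_{Largo} = 32.4 − 0.5q_{Pike}.
The reaction-function slope is −0.5, so a 2-unit rise in q_{Pike} moves q_{Largo} by −0.5 × 2 = −1. Largo's best response falls — the actions are strategic substitutes.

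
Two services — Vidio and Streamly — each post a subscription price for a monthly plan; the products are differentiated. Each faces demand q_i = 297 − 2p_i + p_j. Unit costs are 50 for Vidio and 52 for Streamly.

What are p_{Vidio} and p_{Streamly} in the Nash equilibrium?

132.6, 133.4

Vidio's profit: π = (p_{Vidio} − 50)(297 − 2p_{Vidio} + p_{Streamly}).
∂π/∂p_{Vidio} = 397 − 4p_{Vidio} + p_{Streamly} = 0 ⇒ p_{Vidio} = 99.25 + 0.25p_{Streamly}.
Similarly p_{Streamly} = 100.25 + 0.25p_{Vidio}.
Solving the two reaction functions simultaneously: (1 − (0.25)(0.25))p_{Vidio} = 99.25 + 0.25·100.25, so 0.9375p_{Vidio} = 124.3125 and p_{Vidio} = 132.6.
Then p_{Streamly} = 100.25 + 0.25·132.6 = 133.4.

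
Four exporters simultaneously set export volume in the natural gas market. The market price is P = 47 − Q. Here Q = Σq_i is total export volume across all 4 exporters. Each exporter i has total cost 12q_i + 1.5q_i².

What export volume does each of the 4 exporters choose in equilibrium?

4.375

A representative exporter's profit is π_i = q_i(47 − Q) − 12q_i − 1.5q_i², with Q = q_i + Σ_{j≠i} q_j.
First-order condition: 35 − 5q_i − Σ_{j≠i} q_j = 0.
In a symmetric equilibrium every exporter chooses the same q, so Σ_{j≠i} q_j = 3q. The condition becomes 35 − 8q = 0, giving q = 35/8 = 4.375.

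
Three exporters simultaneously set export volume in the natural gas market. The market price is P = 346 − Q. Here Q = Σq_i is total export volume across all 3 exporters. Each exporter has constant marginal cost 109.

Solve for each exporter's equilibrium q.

A representative exporter's profit is π_i = q_i(346 − Q) − 109q_i, with Q = q_i + Σ_{j≠i} q_j.
First-order condition: 237 − 2q_i − Σ_{j≠i} q_j = 0.
Imposing symmetry (q_j = q for all j) turns Σ_{j≠i} q_j into 2q, so 237 = 4q and q = 59.25.

59.25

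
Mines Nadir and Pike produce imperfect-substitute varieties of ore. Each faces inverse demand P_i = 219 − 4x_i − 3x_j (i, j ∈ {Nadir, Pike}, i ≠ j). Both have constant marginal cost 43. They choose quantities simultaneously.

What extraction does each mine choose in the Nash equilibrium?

Mine Nadir's profit: π = x_{Nadir}(219 − 4x_{Nadir} − 3x_{Pike}) − 43x_{Nadir}.
∂π/∂x_{Nadir} = 176 − 8x_{Nadir} − 3x_{Pike} = 0 ⇒ x_{Nadir} = 22 − 0.375x_{Pike}.
The game is symmetric, so in equilibrium x_{Pike} = x_{Nadir}: the reaction function gives 1.375x_{Nadir} = 22, hence x_{Nadir} = 16.

16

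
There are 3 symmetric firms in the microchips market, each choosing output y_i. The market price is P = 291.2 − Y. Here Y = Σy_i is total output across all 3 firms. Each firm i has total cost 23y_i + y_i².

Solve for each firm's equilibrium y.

A representative firm's profit is π_i = y_i(291.2 − Y) − 23y_i − y_i², with Y = y_i + Σ_{j≠i} y_j.
First-order condition: 268.2 − 4y_i − Σ_{j≠i} y_j = 0.
With identical firms, set every y_j = y: then 268.2 − 4y − 2y = 0, i.e. y = 268.2/6 = 44.7.

44.7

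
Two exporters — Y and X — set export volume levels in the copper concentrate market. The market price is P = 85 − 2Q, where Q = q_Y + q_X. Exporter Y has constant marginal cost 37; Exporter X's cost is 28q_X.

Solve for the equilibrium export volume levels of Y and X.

Exporter Y's profit: π = q_Y(85 − 2(q_Y + q_X)) − 37q_Y.
∂π/∂q_Y = 48 − 4q_Y − 2q_X = 0, so q_Y = 12 − 0.5q_X.
By the same steps for X: q_X = 14.25 − 0.5q_Y.
Solving the two reaction functions simultaneously: (1 − (−0.5)(−0.5))q_Y = 12 − 0.5·14.25, so 0.75q_Y = 4.875 and q_Y = 6.5.
Then q_X = 14.25 − 0.5·6.5 = 11.

6.5, 11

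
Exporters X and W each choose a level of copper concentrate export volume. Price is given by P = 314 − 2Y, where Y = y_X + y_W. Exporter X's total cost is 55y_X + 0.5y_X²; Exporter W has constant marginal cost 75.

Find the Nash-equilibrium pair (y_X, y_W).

Exporter X's profit: π = y_X(314 − 2(y_X + y_W)) − 55y_X − 0.5y_X².
∂π/∂y_X = 259 − 5y_X − 2y_W = 0, so y_X = 51.8 − 0.4y_W.
For W: ∂π/∂y_W = 239 − 4y_W − 2y_X = 0 ⇒ y_W = 59.75 − 0.5y_X.
Substituting the second reaction function into the first: y_X = 51.8 − 0.4(59.75 − 0.5y_X), which gives 0.8y_X = 27.9 ⇒ y_X = 34.875.
Then y_W = 59.75 − 0.5·34.875 = 42.3125.

34.875, 42.3125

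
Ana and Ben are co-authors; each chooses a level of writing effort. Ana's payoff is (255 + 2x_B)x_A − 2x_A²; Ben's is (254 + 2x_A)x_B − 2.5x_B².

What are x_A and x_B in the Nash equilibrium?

111.4375, 95.375

Expanding Ana's payoff: 255x_A + 2x_Bx_A − 2x_A².
∂π/∂x_A = 255 + 2x_B − 4x_A = 0, so x_A = 63.75 + 0.5x_B.
Likewise for Ben: x_B = 50.8 + 0.4x_A.
Solving the two reaction functions simultaneously: (1 − (0.5)(0.4))x_A = 63.75 + 0.5·50.8, so 0.8x_A = 89.15 and x_A = 111.4375.
Then x_B = 50.8 + 0.4·111.4375 = 95.375.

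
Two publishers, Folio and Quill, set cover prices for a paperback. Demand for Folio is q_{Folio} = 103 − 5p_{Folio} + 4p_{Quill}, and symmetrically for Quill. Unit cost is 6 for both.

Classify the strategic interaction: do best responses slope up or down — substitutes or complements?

Folio's profit: π = (p_{Folio} − 6)(103 − 5p_{Folio} + 4p_{Quill}).
∂π/∂p_{Folio} = 133 − 10p_{Folio} + 4p_{Quill} = 0 ⇒ p_{Folio} = 13.3 + 0.4p_{Quill}.
The best-response slope dp_{Folio}/dp_{Quill} = 0.4 > 0: the reaction function is upward-sloping, so the choices are strategic complements.

strategic complements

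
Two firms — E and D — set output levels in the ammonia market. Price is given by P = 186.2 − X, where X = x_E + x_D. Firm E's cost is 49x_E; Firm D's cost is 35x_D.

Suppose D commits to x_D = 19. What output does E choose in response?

Firm E's profit: π = x_E(186.2 − (x_E + x_D)) − 49x_E.
∂π/∂x_E = 137.2 − 2x_E − x_D = 0, so x_E = 68.6 − 0.5x_D.
At x_D = 19: x_E = 68.6 − 0.5·19 = 59.1.

59.1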